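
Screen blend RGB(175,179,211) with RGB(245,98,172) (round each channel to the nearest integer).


Screen: C = 255 - (255-A)×(255-B)/255, rounded to nearest integer
R: 255 - (255-175)×(255-245)/255 = 255 - 800/255 ≈ 255 - 3.137 = 251.863 → 252
G: 255 - (255-179)×(255-98)/255 = 255 - 11932/255 ≈ 255 - 46.792 = 208.208 → 208
B: 255 - (255-211)×(255-172)/255 = 255 - 3652/255 ≈ 255 - 14.322 = 240.678 → 241
= RGB(252, 208, 241)


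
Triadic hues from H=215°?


Triadic: equally spaced at 120° intervals
H1 = 215°
H2 = (215 + 120) mod 360 = 335°
H3 = (215 + 240) mod 360 = 95°
Triadic = 215°, 335°, 95°


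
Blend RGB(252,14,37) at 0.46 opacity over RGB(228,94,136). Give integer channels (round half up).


C = α×F + (1-α)×B, with 1-α = 0.54
R: 0.46×252 + 0.54×228 = 115.92 + 123.12 = 239.04 → 239
G: 0.46×14 + 0.54×94 = 6.44 + 50.76 = 57.20 → 57
B: 0.46×37 + 0.54×136 = 17.02 + 73.44 = 90.46 → 90
= RGB(239, 57, 90)


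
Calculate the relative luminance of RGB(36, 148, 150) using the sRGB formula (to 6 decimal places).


Linearize each channel (sRGB transfer function): c = v/255; c_lin = c/12.92 if c ≤ 0.04045, else ((c+0.055)/1.055)^2.4
  R: 36/255 ≈ 0.141176 > 0.04045 → ((0.141176+0.055)/1.055)^2.4 ≈ 0.017642
  G: 148/255 ≈ 0.580392 > 0.04045 → ((0.580392+0.055)/1.055)^2.4 ≈ 0.296138
  B: 150/255 ≈ 0.588235 > 0.04045 → ((0.588235+0.055)/1.055)^2.4 ≈ 0.304987
R_lin = 0.017642, G_lin = 0.296138, B_lin = 0.304987
L = 0.2126×R + 0.7152×G + 0.0722×B
L = 0.2126×0.017642 + 0.7152×0.296138 + 0.0722×0.304987
L ≈ 0.237569


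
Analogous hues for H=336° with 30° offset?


Base hue: 336°
Left analog: (336 - 30) mod 360 = 306°
Right analog: (336 + 30) mod 360 = 6°
Analogous hues = 306° and 6°


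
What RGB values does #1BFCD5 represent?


1B → 27 (R)
FC → 252 (G)
D5 → 213 (B)
= RGB(27, 252, 213)


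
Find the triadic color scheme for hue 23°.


Triadic: equally spaced at 120° intervals
H1 = 23°
H2 = (23 + 120) mod 360 = 143°
H3 = (23 + 240) mod 360 = 263°
Triadic = 23°, 143°, 263°


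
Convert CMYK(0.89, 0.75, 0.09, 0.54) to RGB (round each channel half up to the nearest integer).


R = 255 × (1-C) × (1-K) = 255 × 0.11 × 0.46 = 12.903 → 13
G = 255 × (1-M) × (1-K) = 255 × 0.25 × 0.46 = 29.325 → 29
B = 255 × (1-Y) × (1-K) = 255 × 0.91 × 0.46 = 106.743 → 107
= RGB(13, 29, 107)


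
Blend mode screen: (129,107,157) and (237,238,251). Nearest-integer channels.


Screen: C = 255 - (255-A)×(255-B)/255, rounded to nearest integer
R: 255 - (255-129)×(255-237)/255 = 255 - 2268/255 ≈ 255 - 8.894 = 246.106 → 246
G: 255 - (255-107)×(255-238)/255 = 255 - 2516/255 ≈ 255 - 9.867 = 245.133 → 245
B: 255 - (255-157)×(255-251)/255 = 255 - 392/255 ≈ 255 - 1.537 = 253.463 → 253
= RGB(246, 245, 253)


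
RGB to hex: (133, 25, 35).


R = 133 → 85 (hex)
G = 25 → 19 (hex)
B = 35 → 23 (hex)
Hex = #851923


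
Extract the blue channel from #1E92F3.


Color: #1E92F3
R = 1E = 30
G = 92 = 146
B = F3 = 243
Blue = 243


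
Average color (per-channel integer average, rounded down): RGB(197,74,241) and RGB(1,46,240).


Midpoint: each channel = ⌊(C₁+C₂)/2⌋
R: ⌊(197+1)/2⌋ = 99
G: ⌊(74+46)/2⌋ = 60
B: ⌊(241+240)/2⌋ = 240
= RGB(99, 60, 240)


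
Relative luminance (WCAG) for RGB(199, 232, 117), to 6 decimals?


Linearize each channel (sRGB transfer function): c = v/255; c_lin = c/12.92 if c ≤ 0.04045, else ((c+0.055)/1.055)^2.4
  R: 199/255 ≈ 0.780392 > 0.04045 → ((0.780392+0.055)/1.055)^2.4 ≈ 0.571125
  G: 232/255 ≈ 0.909804 > 0.04045 → ((0.909804+0.055)/1.055)^2.4 ≈ 0.806952
  B: 117/255 ≈ 0.458824 > 0.04045 → ((0.458824+0.055)/1.055)^2.4 ≈ 0.177888
R_lin = 0.571125, G_lin = 0.806952, B_lin = 0.177888
L = 0.2126×R + 0.7152×G + 0.0722×B
L = 0.2126×0.571125 + 0.7152×0.806952 + 0.0722×0.177888
L ≈ 0.711397


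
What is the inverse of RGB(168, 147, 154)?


Invert: (255-R, 255-G, 255-B)
R: 255-168 = 87
G: 255-147 = 108
B: 255-154 = 101
= RGB(87, 108, 101)


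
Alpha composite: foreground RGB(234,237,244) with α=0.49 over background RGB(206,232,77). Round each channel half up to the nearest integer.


C = α×F + (1-α)×B, with 1-α = 0.51
R: 0.49×234 + 0.51×206 = 114.66 + 105.06 = 219.72 → 220
G: 0.49×237 + 0.51×232 = 116.13 + 118.32 = 234.45 → 234
B: 0.49×244 + 0.51×77 = 119.56 + 39.27 = 158.83 → 159
= RGB(220, 234, 159)


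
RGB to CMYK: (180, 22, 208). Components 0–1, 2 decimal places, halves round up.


R'=180/255≈0.7059, G'=22/255≈0.0863, B'=208/255≈0.8157
K = 1 - max(R',G',B') = 1 - 208/255 = 47/255 = 0.18431… → 0.18
(1-R'-K)/(1-K) simplifies to (max-R)/max with max = 208:
C = (208-180)/208 = 28/208 = 0.13461… → 0.13
M = (208-22)/208 = 186/208 = 0.89423… → 0.89
Y = (208-208)/208 = 0/208 = 0 → 0.00
= CMYK(0.13, 0.89, 0.00, 0.18)


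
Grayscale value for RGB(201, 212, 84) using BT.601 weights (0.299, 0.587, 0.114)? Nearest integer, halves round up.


Gray = 0.299×R + 0.587×G + 0.114×B
Gray = 0.299×201 + 0.587×212 + 0.114×84
Gray = 60.099 + 124.444 + 9.576
Gray = 194.119 → round half up → 194
Gray = 194


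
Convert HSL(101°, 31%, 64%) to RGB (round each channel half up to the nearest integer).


H=101°, S=0.31, L=0.64
C = (1-|2L-1|)×S = (1-|0.28|)×0.31 = 0.2232
H' = H/60 = 101/60 ≈ 1.6833; X = C×(1-|H' mod 2 - 1|) = 0.07068
m = L - C/2 = 0.64 - 0.1116 = 0.5284
Sector ⌊H'⌋ = 1 → (R',G',B') = (0.07068, 0.2232, 0.0)
RGB = ((R'+m)×255, (G'+m)×255, (B'+m)×255) = (152.7654, 191.658, 134.742)
Round half up → RGB(153, 192, 135)


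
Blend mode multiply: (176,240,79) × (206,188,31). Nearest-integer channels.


Multiply: C = A×B/255, rounded to nearest integer
R: 176×206/255 = 36256/255 ≈ 142.180 → 142
G: 240×188/255 = 45120/255 ≈ 176.941 → 177
B: 79×31/255 = 2449/255 ≈ 9.604 → 10
= RGB(142, 177, 10)


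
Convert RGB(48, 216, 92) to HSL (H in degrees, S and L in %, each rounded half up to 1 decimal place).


Normalize: R'=48/255≈0.1882, G'=216/255≈0.8471, B'=92/255≈0.3608
Max=216/255, Min=48/255, Δ=Max-Min=168/255
L = (Max+Min)/2 = (216+48)/510 = 264/510 = 0.51764… → L = 51.8%
L > 0.5 → S = Δ/(2-Max-Min) = 168/(510-216-48) = 168/246 = 0.68292… → S = 68.3%
(the 1/255 factors cancel in S and H, so raw channel differences can be used)
Max is G' → H = 60 × ((B-R)/Δ + 2) = 60 × ((92-48)/168 + 2)
  44/168 + 2 = 0.2619… + 2 = 2.2619…
  H = 60 × 2.2619… = 135.714…° → H = 135.7°
= HSL(135.7°, 68.3%, 51.8%)


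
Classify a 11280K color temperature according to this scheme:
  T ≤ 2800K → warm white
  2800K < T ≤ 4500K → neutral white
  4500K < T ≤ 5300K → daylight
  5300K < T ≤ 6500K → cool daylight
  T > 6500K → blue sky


Temperature: 11280K
11280K > 6500K → blue sky
Classification: blue sky


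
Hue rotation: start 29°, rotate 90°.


New hue = (H + rotation) mod 360
New hue = (29 + 90) mod 360
= 119 mod 360
= 119°


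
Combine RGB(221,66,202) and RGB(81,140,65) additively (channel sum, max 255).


Additive: each channel = min(255, C₁+C₂)
R: 221+81 = 302 → 255
G: 66+140 = 206 → 206
B: 202+65 = 267 → 255
= RGB(255, 206, 255)


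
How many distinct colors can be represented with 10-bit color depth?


Colors = 2^bits = 2^10
= 1,024 colors


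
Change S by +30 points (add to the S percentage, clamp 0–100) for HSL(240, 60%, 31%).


Original S = 60%
Adjustment = +30 percentage points
New S = 60 + (30) = 90
Clamp to [0, 100] → 90
= HSL(240°, 90%, 31%)


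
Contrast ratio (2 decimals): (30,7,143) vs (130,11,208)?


Linearize each sRGB channel c=v/255: c/12.92 if c ≤ 0.04045 else ((c+0.055)/1.055)^2.4
L = 0.2126×R_lin + 0.7152×G_lin + 0.0722×B_lin
Color 1 (30,7,143):
  R=30: 30/255≈0.1176 > 0.04045 → ((0.1176+0.055)/1.055)^2.4 ≈ 0.01298
  G=7: 7/255≈0.0275 ≤ 0.04045 → 0.0275/12.92 ≈ 0.00212
  B=143: 143/255≈0.5608 > 0.04045 → ((0.5608+0.055)/1.055)^2.4 ≈ 0.27468
  L1 = 0.2126×0.01298 + 0.7152×0.00212 + 0.0722×0.27468 ≈ 0.02411
Color 2 (130,11,208):
  R=130: 130/255≈0.5098 > 0.04045 → ((0.5098+0.055)/1.055)^2.4 ≈ 0.22323
  G=11: 11/255≈0.0431 > 0.04045 → ((0.0431+0.055)/1.055)^2.4 ≈ 0.00335
  B=208: 208/255≈0.8157 > 0.04045 → ((0.8157+0.055)/1.055)^2.4 ≈ 0.63076
  L2 = 0.2126×0.22323 + 0.7152×0.00335 + 0.0722×0.63076 ≈ 0.09539
Lighter = 0.09539, Darker = 0.02411
Ratio = (L_lighter + 0.05) / (L_darker + 0.05)
Ratio = (0.09539 + 0.05) / (0.02411 + 0.05) = 0.14539 / 0.07411 ≈ 1.9618
Ratio ≈ 1.96:1


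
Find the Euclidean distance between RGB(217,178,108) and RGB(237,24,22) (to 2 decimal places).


d = √[(R₁-R₂)² + (G₁-G₂)² + (B₁-B₂)²]
d = √[(217-237)² + (178-24)² + (108-22)²]
d = √[400 + 23716 + 7396]
d = √31512
d ≈ 177.52


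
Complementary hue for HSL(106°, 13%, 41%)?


Complement = opposite side of color wheel = hue + 180°
H' = (106 + 180) mod 360 = 286°
S and L unchanged.
= HSL(286°, 13%, 41%)


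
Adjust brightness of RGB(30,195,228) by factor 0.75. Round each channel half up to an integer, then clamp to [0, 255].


Multiply each channel by 0.75, round half up, clamp to [0, 255]
R: 30×0.75 = 22.5 → round → 23
G: 195×0.75 = 146.25 → round → 146
B: 228×0.75 = 171
= RGB(23, 146, 171)


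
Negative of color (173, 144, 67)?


Invert: (255-R, 255-G, 255-B)
R: 255-173 = 82
G: 255-144 = 111
B: 255-67 = 188
= RGB(82, 111, 188)


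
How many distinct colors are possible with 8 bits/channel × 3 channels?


Total bits = 8 bits/channel × 3 channels = 24 bits
Distinct colors = 2^24
= 16,777,216 colors


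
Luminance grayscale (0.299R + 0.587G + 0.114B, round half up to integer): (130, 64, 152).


Gray = 0.299×R + 0.587×G + 0.114×B
Gray = 0.299×130 + 0.587×64 + 0.114×152
Gray = 38.870 + 37.568 + 17.328
Gray = 93.766 → round half up → 94
Gray = 94


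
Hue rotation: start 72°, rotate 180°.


New hue = (H + rotation) mod 360
New hue = (72 + 180) mod 360
= 252 mod 360
= 252°


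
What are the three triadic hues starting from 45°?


Triadic: equally spaced at 120° intervals
H1 = 45°
H2 = (45 + 120) mod 360 = 165°
H3 = (45 + 240) mod 360 = 285°
Triadic = 45°, 165°, 285°


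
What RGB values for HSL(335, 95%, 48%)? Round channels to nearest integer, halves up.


H=335°, S=0.95, L=0.48
C = (1-|2L-1|)×S = (1-|-0.04|)×0.95 = 0.912
H' = H/60 = 335/60 ≈ 5.5833; X = C×(1-|H' mod 2 - 1|) = 0.38
m = L - C/2 = 0.48 - 0.456 = 0.024
Sector ⌊H'⌋ = 5 → (R',G',B') = (0.912, 0.0, 0.38)
RGB = ((R'+m)×255, (G'+m)×255, (B'+m)×255) = (238.68, 6.12, 103.02)
Round half up → RGB(239, 6, 103)


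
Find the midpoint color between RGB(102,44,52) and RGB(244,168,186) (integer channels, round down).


Midpoint: each channel = ⌊(C₁+C₂)/2⌋
R: ⌊(102+244)/2⌋ = 173
G: ⌊(44+168)/2⌋ = 106
B: ⌊(52+186)/2⌋ = 119
= RGB(173, 106, 119)


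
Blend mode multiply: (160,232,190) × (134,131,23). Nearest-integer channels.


Multiply: C = A×B/255, rounded to nearest integer
R: 160×134/255 = 21440/255 ≈ 84.078 → 84
G: 232×131/255 = 30392/255 ≈ 119.184 → 119
B: 190×23/255 = 4370/255 ≈ 17.137 → 17
= RGB(84, 119, 17)


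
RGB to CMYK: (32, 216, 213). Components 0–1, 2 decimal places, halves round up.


R'=32/255≈0.1255, G'=216/255≈0.8471, B'=213/255≈0.8353
K = 1 - max(R',G',B') = 1 - 216/255 = 39/255 = 0.15294… → 0.15
(1-R'-K)/(1-K) simplifies to (max-R)/max with max = 216:
C = (216-32)/216 = 184/216 = 0.85185… → 0.85
M = (216-216)/216 = 0/216 = 0 → 0.00
Y = (216-213)/216 = 3/216 = 0.01388… → 0.01
= CMYK(0.85, 0.00, 0.01, 0.15)


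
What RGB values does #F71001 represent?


F7 → 247 (R)
10 → 16 (G)
01 → 1 (B)
= RGB(247, 16, 1)


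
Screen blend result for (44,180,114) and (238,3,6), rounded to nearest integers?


Screen: C = 255 - (255-A)×(255-B)/255, rounded to nearest integer
R: 255 - (255-44)×(255-238)/255 = 255 - 3587/255 ≈ 255 - 14.067 = 240.933 → 241
G: 255 - (255-180)×(255-3)/255 = 255 - 18900/255 ≈ 255 - 74.118 = 180.882 → 181
B: 255 - (255-114)×(255-6)/255 = 255 - 35109/255 ≈ 255 - 137.682 = 117.318 → 117
= RGB(241, 181, 117)


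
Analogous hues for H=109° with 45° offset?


Base hue: 109°
Left analog: (109 - 45) mod 360 = 64°
Right analog: (109 + 45) mod 360 = 154°
Analogous hues = 64° and 154°


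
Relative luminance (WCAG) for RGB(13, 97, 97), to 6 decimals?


Linearize each channel (sRGB transfer function): c = v/255; c_lin = c/12.92 if c ≤ 0.04045, else ((c+0.055)/1.055)^2.4
  R: 13/255 ≈ 0.050980 > 0.04045 → ((0.050980+0.055)/1.055)^2.4 ≈ 0.004025
  G: 97/255 ≈ 0.380392 > 0.04045 → ((0.380392+0.055)/1.055)^2.4 ≈ 0.119538
  B: 97/255 ≈ 0.380392 > 0.04045 → ((0.380392+0.055)/1.055)^2.4 ≈ 0.119538
R_lin = 0.004025, G_lin = 0.119538, B_lin = 0.119538
L = 0.2126×R + 0.7152×G + 0.0722×B
L = 0.2126×0.004025 + 0.7152×0.119538 + 0.0722×0.119538
L ≈ 0.094980


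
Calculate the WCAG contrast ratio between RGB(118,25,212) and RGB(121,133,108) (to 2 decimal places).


Linearize each sRGB channel c=v/255: c/12.92 if c ≤ 0.04045 else ((c+0.055)/1.055)^2.4
L = 0.2126×R_lin + 0.7152×G_lin + 0.0722×B_lin
Color 1 (118,25,212):
  R=118: 118/255≈0.4627 > 0.04045 → ((0.4627+0.055)/1.055)^2.4 ≈ 0.18116
  G=25: 25/255≈0.0980 > 0.04045 → ((0.0980+0.055)/1.055)^2.4 ≈ 0.00972
  B=212: 212/255≈0.8314 > 0.04045 → ((0.8314+0.055)/1.055)^2.4 ≈ 0.65837
  L1 = 0.2126×0.18116 + 0.7152×0.00972 + 0.0722×0.65837 ≈ 0.09300
Color 2 (121,133,108):
  R=121: 121/255≈0.4745 > 0.04045 → ((0.4745+0.055)/1.055)^2.4 ≈ 0.19120
  G=133: 133/255≈0.5216 > 0.04045 → ((0.5216+0.055)/1.055)^2.4 ≈ 0.23455
  B=108: 108/255≈0.4235 > 0.04045 → ((0.4235+0.055)/1.055)^2.4 ≈ 0.14996
  L2 = 0.2126×0.19120 + 0.7152×0.23455 + 0.0722×0.14996 ≈ 0.21923
Lighter = 0.21923, Darker = 0.09300
Ratio = (L_lighter + 0.05) / (L_darker + 0.05)
Ratio = (0.21923 + 0.05) / (0.09300 + 0.05) = 0.26923 / 0.14300 ≈ 1.8827
Ratio ≈ 1.88:1


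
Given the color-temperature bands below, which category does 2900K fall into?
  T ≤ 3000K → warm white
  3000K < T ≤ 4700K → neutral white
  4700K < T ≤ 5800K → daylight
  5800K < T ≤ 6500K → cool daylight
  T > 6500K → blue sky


Temperature: 2900K
2900K ≤ 3000K → warm white
Classification: warm white


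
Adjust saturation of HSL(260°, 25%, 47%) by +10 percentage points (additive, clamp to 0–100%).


Original S = 25%
Adjustment = +10 percentage points
New S = 25 + (10) = 35
Clamp to [0, 100] → 35
= HSL(260°, 35%, 47%)


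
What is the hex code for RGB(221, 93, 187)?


R = 221 → DD (hex)
G = 93 → 5D (hex)
B = 187 → BB (hex)
Hex = #DD5DBB


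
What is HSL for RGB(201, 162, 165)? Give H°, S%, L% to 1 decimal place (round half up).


Normalize: R'=201/255≈0.7882, G'=162/255≈0.6353, B'=165/255≈0.6471
Max=201/255, Min=162/255, Δ=Max-Min=39/255
L = (Max+Min)/2 = (201+162)/510 = 363/510 = 0.71176… → L = 71.2%
L > 0.5 → S = Δ/(2-Max-Min) = 39/(510-201-162) = 39/147 = 0.26530… → S = 26.5%
(the 1/255 factors cancel in S and H, so raw channel differences can be used)
Max is R' → H = 60 × (((G-B)/Δ) mod 6) = 60 × (((162-165)/39) mod 6)
  (-3)/39 = -0.0769…; negative, so add 6 → 5.9230…
  H = 60 × 5.9230… = 355.384…° → H = 355.4°
= HSL(355.4°, 26.5%, 71.2%)


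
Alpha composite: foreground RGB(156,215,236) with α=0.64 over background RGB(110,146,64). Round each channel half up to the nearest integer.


C = α×F + (1-α)×B, with 1-α = 0.36
R: 0.64×156 + 0.36×110 = 99.84 + 39.60 = 139.44 → 139
G: 0.64×215 + 0.36×146 = 137.60 + 52.56 = 190.16 → 190
B: 0.64×236 + 0.36×64 = 151.04 + 23.04 = 174.08 → 174
= RGB(139, 190, 174)


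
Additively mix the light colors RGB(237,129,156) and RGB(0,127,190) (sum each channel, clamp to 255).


Additive: each channel = min(255, C₁+C₂)
R: 237+0 = 237 → 237
G: 129+127 = 256 → 255
B: 156+190 = 346 → 255
= RGB(237, 255, 255)


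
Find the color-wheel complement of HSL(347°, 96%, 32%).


Complement = opposite side of color wheel = hue + 180°
H' = (347 + 180) mod 360 = 167°
S and L unchanged.
= HSL(167°, 96%, 32%)


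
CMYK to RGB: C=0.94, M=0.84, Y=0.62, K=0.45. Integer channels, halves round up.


R = 255 × (1-C) × (1-K) = 255 × 0.06 × 0.55 = 8.415 → 8
G = 255 × (1-M) × (1-K) = 255 × 0.16 × 0.55 = 22.44 → 22
B = 255 × (1-Y) × (1-K) = 255 × 0.38 × 0.55 = 53.295 → 53
= RGB(8, 22, 53)


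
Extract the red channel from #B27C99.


Color: #B27C99
R = B2 = 178
G = 7C = 124
B = 99 = 153
Red = 178


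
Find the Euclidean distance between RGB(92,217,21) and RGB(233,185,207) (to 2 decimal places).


d = √[(R₁-R₂)² + (G₁-G₂)² + (B₁-B₂)²]
d = √[(92-233)² + (217-185)² + (21-207)²]
d = √[19881 + 1024 + 34596]
d = √55501
d ≈ 235.59


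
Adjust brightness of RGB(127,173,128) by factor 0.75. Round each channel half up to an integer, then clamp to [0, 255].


Multiply each channel by 0.75, round half up, clamp to [0, 255]
R: 127×0.75 = 95.25 → round → 95
G: 173×0.75 = 129.75 → round → 130
B: 128×0.75 = 96
= RGB(95, 130, 96)


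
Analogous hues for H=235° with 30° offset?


Base hue: 235°
Left analog: (235 - 30) mod 360 = 205°
Right analog: (235 + 30) mod 360 = 265°
Analogous hues = 205° and 265°


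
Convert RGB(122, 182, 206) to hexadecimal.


R = 122 → 7A (hex)
G = 182 → B6 (hex)
B = 206 → CE (hex)
Hex = #7AB6CE


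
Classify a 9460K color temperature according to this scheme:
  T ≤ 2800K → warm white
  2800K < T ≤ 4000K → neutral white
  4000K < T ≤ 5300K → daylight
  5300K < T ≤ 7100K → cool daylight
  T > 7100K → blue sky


Temperature: 9460K
9460K > 7100K → blue sky
Classification: blue sky


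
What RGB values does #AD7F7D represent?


AD → 173 (R)
7F → 127 (G)
7D → 125 (B)
= RGB(173, 127, 125)


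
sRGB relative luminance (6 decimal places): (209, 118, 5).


Linearize each channel (sRGB transfer function): c = v/255; c_lin = c/12.92 if c ≤ 0.04045, else ((c+0.055)/1.055)^2.4
  R: 209/255 ≈ 0.819608 > 0.04045 → ((0.819608+0.055)/1.055)^2.4 ≈ 0.637597
  G: 118/255 ≈ 0.462745 > 0.04045 → ((0.462745+0.055)/1.055)^2.4 ≈ 0.181164
  B: 5/255 ≈ 0.019608 ≤ 0.04045 → 0.019608/12.92 ≈ 0.001518
R_lin = 0.637597, G_lin = 0.181164, B_lin = 0.001518
L = 0.2126×R + 0.7152×G + 0.0722×B
L = 0.2126×0.637597 + 0.7152×0.181164 + 0.0722×0.001518
L ≈ 0.265231


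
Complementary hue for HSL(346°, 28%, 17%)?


Complement = opposite side of color wheel = hue + 180°
H' = (346 + 180) mod 360 = 166°
S and L unchanged.
= HSL(166°, 28%, 17%)


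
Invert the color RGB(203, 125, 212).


Invert: (255-R, 255-G, 255-B)
R: 255-203 = 52
G: 255-125 = 130
B: 255-212 = 43
= RGB(52, 130, 43)


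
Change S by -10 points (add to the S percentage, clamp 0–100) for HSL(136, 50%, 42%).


Original S = 50%
Adjustment = -10 percentage points
New S = 50 + (-10) = 40
Clamp to [0, 100] → 40
= HSL(136°, 40%, 42%)


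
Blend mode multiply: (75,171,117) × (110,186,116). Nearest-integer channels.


Multiply: C = A×B/255, rounded to nearest integer
R: 75×110/255 = 8250/255 ≈ 32.353 → 32
G: 171×186/255 = 31806/255 ≈ 124.729 → 125
B: 117×116/255 = 13572/255 ≈ 53.224 → 53
= RGB(32, 125, 53)


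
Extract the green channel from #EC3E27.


Color: #EC3E27
R = EC = 236
G = 3E = 62
B = 27 = 39
Green = 62


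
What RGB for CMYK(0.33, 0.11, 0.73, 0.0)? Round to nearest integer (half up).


R = 255 × (1-C) × (1-K) = 255 × 0.67 × 1.00 = 170.85 → 171
G = 255 × (1-M) × (1-K) = 255 × 0.89 × 1.00 = 226.95 → 227
B = 255 × (1-Y) × (1-K) = 255 × 0.27 × 1.00 = 68.85 → 69
= RGB(171, 227, 69)


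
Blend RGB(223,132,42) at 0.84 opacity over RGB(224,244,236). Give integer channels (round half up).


C = α×F + (1-α)×B, with 1-α = 0.16
R: 0.84×223 + 0.16×224 = 187.32 + 35.84 = 223.16 → 223
G: 0.84×132 + 0.16×244 = 110.88 + 39.04 = 149.92 → 150
B: 0.84×42 + 0.16×236 = 35.28 + 37.76 = 73.04 → 73
= RGB(223, 150, 73)


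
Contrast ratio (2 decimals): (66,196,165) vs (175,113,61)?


Linearize each sRGB channel c=v/255: c/12.92 if c ≤ 0.04045 else ((c+0.055)/1.055)^2.4
L = 0.2126×R_lin + 0.7152×G_lin + 0.0722×B_lin
Color 1 (66,196,165):
  R=66: 66/255≈0.2588 > 0.04045 → ((0.2588+0.055)/1.055)^2.4 ≈ 0.05448
  G=196: 196/255≈0.7686 > 0.04045 → ((0.7686+0.055)/1.055)^2.4 ≈ 0.55201
  B=165: 165/255≈0.6471 > 0.04045 → ((0.6471+0.055)/1.055)^2.4 ≈ 0.37626
  L1 = 0.2126×0.05448 + 0.7152×0.55201 + 0.0722×0.37626 ≈ 0.43355
Color 2 (175,113,61):
  R=175: 175/255≈0.6863 > 0.04045 → ((0.6863+0.055)/1.055)^2.4 ≈ 0.42869
  G=113: 113/255≈0.4431 > 0.04045 → ((0.4431+0.055)/1.055)^2.4 ≈ 0.16513
  B=61: 61/255≈0.2392 > 0.04045 → ((0.2392+0.055)/1.055)^2.4 ≈ 0.04667
  L2 = 0.2126×0.42869 + 0.7152×0.16513 + 0.0722×0.04667 ≈ 0.21261
Lighter = 0.43355, Darker = 0.21261
Ratio = (L_lighter + 0.05) / (L_darker + 0.05)
Ratio = (0.43355 + 0.05) / (0.21261 + 0.05) = 0.48355 / 0.26261 ≈ 1.8413
Ratio ≈ 1.84:1


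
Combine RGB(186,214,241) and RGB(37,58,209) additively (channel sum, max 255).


Additive: each channel = min(255, C₁+C₂)
R: 186+37 = 223 → 223
G: 214+58 = 272 → 255
B: 241+209 = 450 → 255
= RGB(223, 255, 255)


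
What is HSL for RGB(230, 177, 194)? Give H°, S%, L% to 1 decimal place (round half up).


Normalize: R'=230/255≈0.9020, G'=177/255≈0.6941, B'=194/255≈0.7608
Max=230/255, Min=177/255, Δ=Max-Min=53/255
L = (Max+Min)/2 = (230+177)/510 = 407/510 = 0.79803… → L = 79.8%
L > 0.5 → S = Δ/(2-Max-Min) = 53/(510-230-177) = 53/103 = 0.51456… → S = 51.5%
(the 1/255 factors cancel in S and H, so raw channel differences can be used)
Max is R' → H = 60 × (((G-B)/Δ) mod 6) = 60 × (((177-194)/53) mod 6)
  (-17)/53 = -0.3207…; negative, so add 6 → 5.6792…
  H = 60 × 5.6792… = 340.754…° → H = 340.8°
= HSL(340.8°, 51.5%, 79.8%)


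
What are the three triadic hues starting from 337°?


Triadic: equally spaced at 120° intervals
H1 = 337°
H2 = (337 + 120) mod 360 = 97°
H3 = (337 + 240) mod 360 = 217°
Triadic = 337°, 97°, 217°


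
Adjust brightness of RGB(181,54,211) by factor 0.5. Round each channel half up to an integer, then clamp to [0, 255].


Multiply each channel by 0.5, round half up, clamp to [0, 255]
R: 181×0.5 = 90.5 → round → 91
G: 54×0.5 = 27
B: 211×0.5 = 105.5 → round → 106
= RGB(91, 27, 106)


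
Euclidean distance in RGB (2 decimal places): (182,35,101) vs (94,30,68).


d = √[(R₁-R₂)² + (G₁-G₂)² + (B₁-B₂)²]
d = √[(182-94)² + (35-30)² + (101-68)²]
d = √[7744 + 25 + 1089]
d = √8858
d ≈ 94.12


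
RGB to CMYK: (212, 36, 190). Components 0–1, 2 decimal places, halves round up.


R'=212/255≈0.8314, G'=36/255≈0.1412, B'=190/255≈0.7451
K = 1 - max(R',G',B') = 1 - 212/255 = 43/255 = 0.16862… → 0.17
(1-R'-K)/(1-K) simplifies to (max-R)/max with max = 212:
C = (212-212)/212 = 0/212 = 0 → 0.00
M = (212-36)/212 = 176/212 = 0.83018… → 0.83
Y = (212-190)/212 = 22/212 = 0.10377… → 0.10
= CMYK(0.00, 0.83, 0.10, 0.17)


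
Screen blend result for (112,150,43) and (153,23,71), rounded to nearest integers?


Screen: C = 255 - (255-A)×(255-B)/255, rounded to nearest integer
R: 255 - (255-112)×(255-153)/255 = 255 - 14586/255 ≈ 255 - 57.200 = 197.800 → 198
G: 255 - (255-150)×(255-23)/255 = 255 - 24360/255 ≈ 255 - 95.529 = 159.471 → 159
B: 255 - (255-43)×(255-71)/255 = 255 - 39008/255 ≈ 255 - 152.973 = 102.027 → 102
= RGB(198, 159, 102)


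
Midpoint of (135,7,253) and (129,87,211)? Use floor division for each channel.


Midpoint: each channel = ⌊(C₁+C₂)/2⌋
R: ⌊(135+129)/2⌋ = 132
G: ⌊(7+87)/2⌋ = 47
B: ⌊(253+211)/2⌋ = 232
= RGB(132, 47, 232)


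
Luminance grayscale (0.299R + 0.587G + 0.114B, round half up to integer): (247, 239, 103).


Gray = 0.299×R + 0.587×G + 0.114×B
Gray = 0.299×247 + 0.587×239 + 0.114×103
Gray = 73.853 + 140.293 + 11.742
Gray = 225.888 → round half up → 226
Gray = 226


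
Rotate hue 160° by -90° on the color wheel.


New hue = (H + rotation) mod 360
New hue = (160 -90) mod 360
= 70 mod 360
= 70°


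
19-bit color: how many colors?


Colors = 2^bits = 2^19
= 524,288 colors


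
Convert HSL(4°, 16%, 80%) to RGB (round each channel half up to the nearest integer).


H=4°, S=0.16, L=0.80
C = (1-|2L-1|)×S = (1-|0.60|)×0.16 = 0.064
H' = H/60 = 4/60 ≈ 0.0667; X = C×(1-|H' mod 2 - 1|) ≈ 0.0043
m = L - C/2 = 0.80 - 0.032 = 0.768
Sector ⌊H'⌋ = 0 → (R',G',B') = (0.064, ≈0.0043, 0.0)
RGB = ((R'+m)×255, (G'+m)×255, (B'+m)×255) = (212.16, 196.928, 195.84)
Round half up → RGB(212, 197, 196)


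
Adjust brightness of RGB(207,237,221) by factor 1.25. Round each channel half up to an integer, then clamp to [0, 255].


Multiply each channel by 1.25, round half up, clamp to [0, 255]
R: 207×1.25 = 258.75 → round → 259 → clamp → 255
G: 237×1.25 = 296.25 → round → 296 → clamp → 255
B: 221×1.25 = 276.25 → round → 276 → clamp → 255
= RGB(255, 255, 255)


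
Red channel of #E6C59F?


Color: #E6C59F
R = E6 = 230
G = C5 = 197
B = 9F = 159
Red = 230


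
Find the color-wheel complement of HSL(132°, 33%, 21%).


Complement = opposite side of color wheel = hue + 180°
H' = (132 + 180) mod 360 = 312°
S and L unchanged.
= HSL(312°, 33%, 21%)


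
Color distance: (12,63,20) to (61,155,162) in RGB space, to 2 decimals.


d = √[(R₁-R₂)² + (G₁-G₂)² + (B₁-B₂)²]
d = √[(12-61)² + (63-155)² + (20-162)²]
d = √[2401 + 8464 + 20164]
d = √31029
d ≈ 176.15


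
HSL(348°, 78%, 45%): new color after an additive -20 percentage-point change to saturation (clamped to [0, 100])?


Original S = 78%
Adjustment = -20 percentage points
New S = 78 + (-20) = 58
Clamp to [0, 100] → 58
= HSL(348°, 58%, 45%)


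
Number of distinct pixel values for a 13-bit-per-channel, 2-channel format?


Total bits = 13 bits/channel × 2 channels = 26 bits
Distinct pixel values = 2^26
= 67,108,864 pixel values


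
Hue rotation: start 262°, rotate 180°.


New hue = (H + rotation) mod 360
New hue = (262 + 180) mod 360
= 442 mod 360
= 82°


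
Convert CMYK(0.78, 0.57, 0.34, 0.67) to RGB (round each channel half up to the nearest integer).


R = 255 × (1-C) × (1-K) = 255 × 0.22 × 0.33 = 18.513 → 19
G = 255 × (1-M) × (1-K) = 255 × 0.43 × 0.33 = 36.1845 → 36
B = 255 × (1-Y) × (1-K) = 255 × 0.66 × 0.33 = 55.539 → 56
= RGB(19, 36, 56)


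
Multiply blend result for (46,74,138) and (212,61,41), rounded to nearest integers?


Multiply: C = A×B/255, rounded to nearest integer
R: 46×212/255 = 9752/255 ≈ 38.243 → 38
G: 74×61/255 = 4514/255 ≈ 17.702 → 18
B: 138×41/255 = 5658/255 ≈ 22.188 → 22
= RGB(38, 18, 22)


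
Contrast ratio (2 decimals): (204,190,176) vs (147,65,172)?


Linearize each sRGB channel c=v/255: c/12.92 if c ≤ 0.04045 else ((c+0.055)/1.055)^2.4
L = 0.2126×R_lin + 0.7152×G_lin + 0.0722×B_lin
Color 1 (204,190,176):
  R=204: 204/255≈0.8000 > 0.04045 → ((0.8000+0.055)/1.055)^2.4 ≈ 0.60383
  G=190: 190/255≈0.7451 > 0.04045 → ((0.7451+0.055)/1.055)^2.4 ≈ 0.51492
  B=176: 176/255≈0.6902 > 0.04045 → ((0.6902+0.055)/1.055)^2.4 ≈ 0.43415
  L1 = 0.2126×0.60383 + 0.7152×0.51492 + 0.0722×0.43415 ≈ 0.52799
Color 2 (147,65,172):
  R=147: 147/255≈0.5765 > 0.04045 → ((0.5765+0.055)/1.055)^2.4 ≈ 0.29177
  G=65: 65/255≈0.2549 > 0.04045 → ((0.2549+0.055)/1.055)^2.4 ≈ 0.05286
  B=172: 172/255≈0.6745 > 0.04045 → ((0.6745+0.055)/1.055)^2.4 ≈ 0.41254
  L2 = 0.2126×0.29177 + 0.7152×0.05286 + 0.0722×0.41254 ≈ 0.12962
Lighter = 0.52799, Darker = 0.12962
Ratio = (L_lighter + 0.05) / (L_darker + 0.05)
Ratio = (0.52799 + 0.05) / (0.12962 + 0.05) = 0.57799 / 0.17962 ≈ 3.2178
Ratio ≈ 3.22:1


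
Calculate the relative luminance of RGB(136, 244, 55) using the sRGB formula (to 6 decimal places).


Linearize each channel (sRGB transfer function): c = v/255; c_lin = c/12.92 if c ≤ 0.04045, else ((c+0.055)/1.055)^2.4
  R: 136/255 ≈ 0.533333 > 0.04045 → ((0.533333+0.055)/1.055)^2.4 ≈ 0.246201
  G: 244/255 ≈ 0.956863 > 0.04045 → ((0.956863+0.055)/1.055)^2.4 ≈ 0.904661
  B: 55/255 ≈ 0.215686 > 0.04045 → ((0.215686+0.055)/1.055)^2.4 ≈ 0.038204
R_lin = 0.246201, G_lin = 0.904661, B_lin = 0.038204
L = 0.2126×R + 0.7152×G + 0.0722×B
L = 0.2126×0.246201 + 0.7152×0.904661 + 0.0722×0.038204
L ≈ 0.702114


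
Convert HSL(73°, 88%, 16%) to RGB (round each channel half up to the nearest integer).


H=73°, S=0.88, L=0.16
C = (1-|2L-1|)×S = (1-|-0.68|)×0.88 = 0.2816
H' = H/60 = 73/60 ≈ 1.2167; X = C×(1-|H' mod 2 - 1|) ≈ 0.2206
m = L - C/2 = 0.16 - 0.1408 = 0.0192
Sector ⌊H'⌋ = 1 → (R',G',B') = (≈0.2206, 0.2816, 0.0)
RGB = ((R'+m)×255, (G'+m)×255, (B'+m)×255) = (61.1456, 76.704, 4.896)
Round half up → RGB(61, 77, 5)


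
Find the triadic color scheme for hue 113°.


Triadic: equally spaced at 120° intervals
H1 = 113°
H2 = (113 + 120) mod 360 = 233°
H3 = (113 + 240) mod 360 = 353°
Triadic = 113°, 233°, 353°


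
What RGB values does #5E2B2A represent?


5E → 94 (R)
2B → 43 (G)
2A → 42 (B)
= RGB(94, 43, 42)


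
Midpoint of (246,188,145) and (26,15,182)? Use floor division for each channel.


Midpoint: each channel = ⌊(C₁+C₂)/2⌋
R: ⌊(246+26)/2⌋ = 136
G: ⌊(188+15)/2⌋ = 101
B: ⌊(145+182)/2⌋ = 163
= RGB(136, 101, 163)


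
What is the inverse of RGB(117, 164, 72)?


Invert: (255-R, 255-G, 255-B)
R: 255-117 = 138
G: 255-164 = 91
B: 255-72 = 183
= RGB(138, 91, 183)


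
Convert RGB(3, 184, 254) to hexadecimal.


R = 3 → 03 (hex)
G = 184 → B8 (hex)
B = 254 → FE (hex)
Hex = #03B8FE


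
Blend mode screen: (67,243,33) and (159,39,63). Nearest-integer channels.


Screen: C = 255 - (255-A)×(255-B)/255, rounded to nearest integer
R: 255 - (255-67)×(255-159)/255 = 255 - 18048/255 ≈ 255 - 70.776 = 184.224 → 184
G: 255 - (255-243)×(255-39)/255 = 255 - 2592/255 ≈ 255 - 10.165 = 244.835 → 245
B: 255 - (255-33)×(255-63)/255 = 255 - 42624/255 ≈ 255 - 167.153 = 87.847 → 88
= RGB(184, 245, 88)


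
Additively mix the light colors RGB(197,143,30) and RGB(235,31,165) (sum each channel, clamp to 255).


Additive: each channel = min(255, C₁+C₂)
R: 197+235 = 432 → 255
G: 143+31 = 174 → 174
B: 30+165 = 195 → 195
= RGB(255, 174, 195)


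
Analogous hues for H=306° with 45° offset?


Base hue: 306°
Left analog: (306 - 45) mod 360 = 261°
Right analog: (306 + 45) mod 360 = 351°
Analogous hues = 261° and 351°


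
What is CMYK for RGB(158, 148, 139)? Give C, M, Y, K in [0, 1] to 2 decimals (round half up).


R'=158/255≈0.6196, G'=148/255≈0.5804, B'=139/255≈0.5451
K = 1 - max(R',G',B') = 1 - 158/255 = 97/255 = 0.38039… → 0.38
(1-R'-K)/(1-K) simplifies to (max-R)/max with max = 158:
C = (158-158)/158 = 0/158 = 0 → 0.00
M = (158-148)/158 = 10/158 = 0.06329… → 0.06
Y = (158-139)/158 = 19/158 = 0.12025… → 0.12
= CMYK(0.00, 0.06, 0.12, 0.38)


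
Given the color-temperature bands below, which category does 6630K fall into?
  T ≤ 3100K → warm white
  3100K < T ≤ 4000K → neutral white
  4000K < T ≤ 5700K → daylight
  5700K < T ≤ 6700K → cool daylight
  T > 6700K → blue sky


Temperature: 6630K
5700K < 6630K ≤ 6700K → cool daylight
Classification: cool daylight


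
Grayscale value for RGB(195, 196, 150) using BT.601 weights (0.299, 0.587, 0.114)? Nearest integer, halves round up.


Gray = 0.299×R + 0.587×G + 0.114×B
Gray = 0.299×195 + 0.587×196 + 0.114×150
Gray = 58.305 + 115.052 + 17.100
Gray = 190.457 → round half up → 190
Gray = 190


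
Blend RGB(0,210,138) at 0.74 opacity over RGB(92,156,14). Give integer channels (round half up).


C = α×F + (1-α)×B, with 1-α = 0.26
R: 0.74×0 + 0.26×92 = 0.00 + 23.92 = 23.92 → 24
G: 0.74×210 + 0.26×156 = 155.40 + 40.56 = 195.96 → 196
B: 0.74×138 + 0.26×14 = 102.12 + 3.64 = 105.76 → 106
= RGB(24, 196, 106)


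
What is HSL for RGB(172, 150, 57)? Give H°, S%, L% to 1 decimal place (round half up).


Normalize: R'=172/255≈0.6745, G'=150/255≈0.5882, B'=57/255≈0.2235
Max=172/255, Min=57/255, Δ=Max-Min=115/255
L = (Max+Min)/2 = (172+57)/510 = 229/510 = 0.44901… → L = 44.9%
L ≤ 0.5 → S = Δ/(Max+Min) = 115/(172+57) = 115/229 = 0.50218… → S = 50.2%
(the 1/255 factors cancel in S and H, so raw channel differences can be used)
Max is R' → H = 60 × (((G-B)/Δ) mod 6) = 60 × (((150-57)/115) mod 6)
  93/115 = 0.8086…
  H = 60 × 0.8086… = 48.521…° → H = 48.5°
= HSL(48.5°, 50.2%, 44.9%)


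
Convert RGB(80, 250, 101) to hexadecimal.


R = 80 → 50 (hex)
G = 250 → FA (hex)
B = 101 → 65 (hex)
Hex = #50FA65


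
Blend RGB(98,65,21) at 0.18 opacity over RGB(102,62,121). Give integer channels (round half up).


C = α×F + (1-α)×B, with 1-α = 0.82
R: 0.18×98 + 0.82×102 = 17.64 + 83.64 = 101.28 → 101
G: 0.18×65 + 0.82×62 = 11.70 + 50.84 = 62.54 → 63
B: 0.18×21 + 0.82×121 = 3.78 + 99.22 = 103.00 → 103
= RGB(101, 63, 103)


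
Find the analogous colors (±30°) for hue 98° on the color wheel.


Base hue: 98°
Left analog: (98 - 30) mod 360 = 68°
Right analog: (98 + 30) mod 360 = 128°
Analogous hues = 68° and 128°


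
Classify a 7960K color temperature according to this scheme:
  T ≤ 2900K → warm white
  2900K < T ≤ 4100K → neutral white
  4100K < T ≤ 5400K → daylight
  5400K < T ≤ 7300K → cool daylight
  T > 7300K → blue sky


Temperature: 7960K
7960K > 7300K → blue sky
Classification: blue sky


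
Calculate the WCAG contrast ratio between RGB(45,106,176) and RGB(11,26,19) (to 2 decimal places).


Linearize each sRGB channel c=v/255: c/12.92 if c ≤ 0.04045 else ((c+0.055)/1.055)^2.4
L = 0.2126×R_lin + 0.7152×G_lin + 0.0722×B_lin
Color 1 (45,106,176):
  R=45: 45/255≈0.1765 > 0.04045 → ((0.1765+0.055)/1.055)^2.4 ≈ 0.02624
  G=106: 106/255≈0.4157 > 0.04045 → ((0.4157+0.055)/1.055)^2.4 ≈ 0.14413
  B=176: 176/255≈0.6902 > 0.04045 → ((0.6902+0.055)/1.055)^2.4 ≈ 0.43415
  L1 = 0.2126×0.02624 + 0.7152×0.14413 + 0.0722×0.43415 ≈ 0.14001
Color 2 (11,26,19):
  R=11: 11/255≈0.0431 > 0.04045 → ((0.0431+0.055)/1.055)^2.4 ≈ 0.00335
  G=26: 26/255≈0.1020 > 0.04045 → ((0.1020+0.055)/1.055)^2.4 ≈ 0.01033
  B=19: 19/255≈0.0745 > 0.04045 → ((0.0745+0.055)/1.055)^2.4 ≈ 0.00651
  L2 = 0.2126×0.00335 + 0.7152×0.01033 + 0.0722×0.00651 ≈ 0.00857
Lighter = 0.14001, Darker = 0.00857
Ratio = (L_lighter + 0.05) / (L_darker + 0.05)
Ratio = (0.14001 + 0.05) / (0.00857 + 0.05) = 0.19001 / 0.05857 ≈ 3.2441
Ratio ≈ 3.24:1


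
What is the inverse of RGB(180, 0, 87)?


Invert: (255-R, 255-G, 255-B)
R: 255-180 = 75
G: 255-0 = 255
B: 255-87 = 168
= RGB(75, 255, 168)


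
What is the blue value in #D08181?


Color: #D08181
R = D0 = 208
G = 81 = 129
B = 81 = 129
Blue = 129


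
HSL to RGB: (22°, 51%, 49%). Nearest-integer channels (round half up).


H=22°, S=0.51, L=0.49
C = (1-|2L-1|)×S = (1-|-0.02|)×0.51 = 0.4998
H' = H/60 = 22/60 ≈ 0.3667; X = C×(1-|H' mod 2 - 1|) = 0.18326
m = L - C/2 = 0.49 - 0.2499 = 0.2401
Sector ⌊H'⌋ = 0 → (R',G',B') = (0.4998, 0.18326, 0.0)
RGB = ((R'+m)×255, (G'+m)×255, (B'+m)×255) = (188.6745, 107.9568, 61.2255)
Round half up → RGB(189, 108, 61)


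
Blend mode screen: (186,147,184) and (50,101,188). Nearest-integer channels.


Screen: C = 255 - (255-A)×(255-B)/255, rounded to nearest integer
R: 255 - (255-186)×(255-50)/255 = 255 - 14145/255 ≈ 255 - 55.471 = 199.529 → 200
G: 255 - (255-147)×(255-101)/255 = 255 - 16632/255 ≈ 255 - 65.224 = 189.776 → 190
B: 255 - (255-184)×(255-188)/255 = 255 - 4757/255 ≈ 255 - 18.655 = 236.345 → 236
= RGB(200, 190, 236)


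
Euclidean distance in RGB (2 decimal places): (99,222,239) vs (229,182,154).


d = √[(R₁-R₂)² + (G₁-G₂)² + (B₁-B₂)²]
d = √[(99-229)² + (222-182)² + (239-154)²]
d = √[16900 + 1600 + 7225]
d = √25725
d ≈ 160.39


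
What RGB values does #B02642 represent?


B0 → 176 (R)
26 → 38 (G)
42 → 66 (B)
= RGB(176, 38, 66)


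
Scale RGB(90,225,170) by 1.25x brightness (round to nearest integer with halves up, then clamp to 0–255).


Multiply each channel by 1.25, round half up, clamp to [0, 255]
R: 90×1.25 = 112.5 → round → 113
G: 225×1.25 = 281.25 → round → 281 → clamp → 255
B: 170×1.25 = 212.5 → round → 213
= RGB(113, 255, 213)


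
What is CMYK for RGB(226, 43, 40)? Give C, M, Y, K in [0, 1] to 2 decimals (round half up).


R'=226/255≈0.8863, G'=43/255≈0.1686, B'=40/255≈0.1569
K = 1 - max(R',G',B') = 1 - 226/255 = 29/255 = 0.11372… → 0.11
(1-R'-K)/(1-K) simplifies to (max-R)/max with max = 226:
C = (226-226)/226 = 0/226 = 0 → 0.00
M = (226-43)/226 = 183/226 = 0.80973… → 0.81
Y = (226-40)/226 = 186/226 = 0.82300… → 0.82
= CMYK(0.00, 0.81, 0.82, 0.11)


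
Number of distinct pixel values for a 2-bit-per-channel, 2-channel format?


Total bits = 2 bits/channel × 2 channels = 4 bits
Distinct pixel values = 2^4
= 16 pixel values


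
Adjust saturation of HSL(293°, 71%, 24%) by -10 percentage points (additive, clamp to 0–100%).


Original S = 71%
Adjustment = -10 percentage points
New S = 71 + (-10) = 61
Clamp to [0, 100] → 61
= HSL(293°, 61%, 24%)


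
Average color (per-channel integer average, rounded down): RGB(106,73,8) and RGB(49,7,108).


Midpoint: each channel = ⌊(C₁+C₂)/2⌋
R: ⌊(106+49)/2⌋ = 77
G: ⌊(73+7)/2⌋ = 40
B: ⌊(8+108)/2⌋ = 58
= RGB(77, 40, 58)


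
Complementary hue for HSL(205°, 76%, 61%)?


Complement = opposite side of color wheel = hue + 180°
H' = (205 + 180) mod 360 = 25°
S and L unchanged.
= HSL(25°, 76%, 61%)


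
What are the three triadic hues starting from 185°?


Triadic: equally spaced at 120° intervals
H1 = 185°
H2 = (185 + 120) mod 360 = 305°
H3 = (185 + 240) mod 360 = 65°
Triadic = 185°, 305°, 65°


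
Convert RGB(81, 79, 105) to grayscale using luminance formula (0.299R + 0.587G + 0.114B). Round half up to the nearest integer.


Gray = 0.299×R + 0.587×G + 0.114×B
Gray = 0.299×81 + 0.587×79 + 0.114×105
Gray = 24.219 + 46.373 + 11.970
Gray = 82.562 → round half up → 83
Gray = 83


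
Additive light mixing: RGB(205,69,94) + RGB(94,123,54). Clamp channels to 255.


Additive: each channel = min(255, C₁+C₂)
R: 205+94 = 299 → 255
G: 69+123 = 192 → 192
B: 94+54 = 148 → 148
= RGB(255, 192, 148)


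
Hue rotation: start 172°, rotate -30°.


New hue = (H + rotation) mod 360
New hue = (172 -30) mod 360
= 142 mod 360
= 142°


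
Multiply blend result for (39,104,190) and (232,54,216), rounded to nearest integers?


Multiply: C = A×B/255, rounded to nearest integer
R: 39×232/255 = 9048/255 ≈ 35.482 → 35
G: 104×54/255 = 5616/255 ≈ 22.024 → 22
B: 190×216/255 = 41040/255 ≈ 160.941 → 161
= RGB(35, 22, 161)


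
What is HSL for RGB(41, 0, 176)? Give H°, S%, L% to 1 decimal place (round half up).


Normalize: R'=41/255≈0.1608, G'=0/255≈0.0000, B'=176/255≈0.6902
Max=176/255, Min=0/255, Δ=Max-Min=176/255
L = (Max+Min)/2 = (176+0)/510 = 176/510 = 0.34509… → L = 34.5%
L ≤ 0.5 → S = Δ/(Max+Min) = 176/(176+0) = 176/176 = 1 → S = 100.0%
(the 1/255 factors cancel in S and H, so raw channel differences can be used)
Max is B' → H = 60 × ((R-G)/Δ + 4) = 60 × ((41-0)/176 + 4)
  41/176 + 4 = 0.2329… + 4 = 4.2329…
  H = 60 × 4.2329… = 253.977…° → H = 254.0°
= HSL(254.0°, 100.0%, 34.5%)
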